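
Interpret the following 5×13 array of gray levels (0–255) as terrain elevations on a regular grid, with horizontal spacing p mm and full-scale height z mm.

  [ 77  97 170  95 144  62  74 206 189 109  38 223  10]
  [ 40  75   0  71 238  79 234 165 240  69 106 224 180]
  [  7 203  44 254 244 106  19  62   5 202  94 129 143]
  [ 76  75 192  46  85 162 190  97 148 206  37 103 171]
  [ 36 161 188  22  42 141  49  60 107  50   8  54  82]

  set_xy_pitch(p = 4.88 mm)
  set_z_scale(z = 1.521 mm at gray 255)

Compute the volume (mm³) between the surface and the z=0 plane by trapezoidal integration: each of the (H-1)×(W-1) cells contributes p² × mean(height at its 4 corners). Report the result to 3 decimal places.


810.833

height_mm = gray/255 × 1.521; cell vol = 4.88² × mean(4 corners)
unit = 4.88² × 1.521 / (4×255) = 0.0355115 mm³ per gray-sum
row 0: Σ corner-gray over 12 cells = 6123  → 217.4367
row 1: Σ corner-gray over 12 cells = 6096  → 216.4779
row 2: Σ corner-gray over 12 cells = 5803  → 206.0731
row 3: Σ corner-gray over 12 cells = 4811  → 170.8457
Σ rows: total corner-gray = 22833  → 810.8335 mm³


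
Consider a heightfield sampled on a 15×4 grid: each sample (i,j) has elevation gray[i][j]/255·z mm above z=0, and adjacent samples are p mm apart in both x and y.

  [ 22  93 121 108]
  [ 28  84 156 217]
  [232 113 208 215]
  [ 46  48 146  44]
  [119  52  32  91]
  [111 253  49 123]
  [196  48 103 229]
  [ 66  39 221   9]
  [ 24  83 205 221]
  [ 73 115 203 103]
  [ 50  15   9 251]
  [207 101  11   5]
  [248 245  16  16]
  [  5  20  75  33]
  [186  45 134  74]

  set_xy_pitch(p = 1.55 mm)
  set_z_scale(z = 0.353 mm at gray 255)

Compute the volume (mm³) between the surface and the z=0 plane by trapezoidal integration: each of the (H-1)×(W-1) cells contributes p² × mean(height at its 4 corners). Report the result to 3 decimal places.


height_mm = gray/255 × 0.353; cell vol = 1.55² × mean(4 corners)
unit = 1.55² × 0.353 / (4×255) = 0.000831453 mm³ per gray-sum
row 0: Σ corner-gray over 3 cells = 1283  → 1.0668
row 1: Σ corner-gray over 3 cells = 1814  → 1.5083
row 2: Σ corner-gray over 3 cells = 1567  → 1.3029
row 3: Σ corner-gray over 3 cells = 856  → 0.7117
row 4: Σ corner-gray over 3 cells = 1216  → 1.0110
row 5: Σ corner-gray over 3 cells = 1565  → 1.3012
row 6: Σ corner-gray over 3 cells = 1322  → 1.0992
row 7: Σ corner-gray over 3 cells = 1416  → 1.1773
row 8: Σ corner-gray over 3 cells = 1633  → 1.3578
row 9: Σ corner-gray over 3 cells = 1161  → 0.9653
row 10: Σ corner-gray over 3 cells = 785  → 0.6527
row 11: Σ corner-gray over 3 cells = 1222  → 1.0160
row 12: Σ corner-gray over 3 cells = 1014  → 0.8431
row 13: Σ corner-gray over 3 cells = 846  → 0.7034
Σ rows: total corner-gray = 17700  → 14.7167 mm³

14.717


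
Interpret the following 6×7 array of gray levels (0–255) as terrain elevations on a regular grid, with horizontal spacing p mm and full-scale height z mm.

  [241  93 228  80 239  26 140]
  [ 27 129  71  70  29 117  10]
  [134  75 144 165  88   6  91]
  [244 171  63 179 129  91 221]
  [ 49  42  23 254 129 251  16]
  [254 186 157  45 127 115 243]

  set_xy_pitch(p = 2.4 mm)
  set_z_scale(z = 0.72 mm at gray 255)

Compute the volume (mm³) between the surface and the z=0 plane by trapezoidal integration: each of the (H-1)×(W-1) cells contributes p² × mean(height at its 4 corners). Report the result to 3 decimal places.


height_mm = gray/255 × 0.72; cell vol = 2.4² × mean(4 corners)
unit = 2.4² × 0.72 / (4×255) = 0.00406588 mm³ per gray-sum
row 0: Σ corner-gray over 6 cells = 2582  → 10.4981
row 1: Σ corner-gray over 6 cells = 2050  → 8.3351
row 2: Σ corner-gray over 6 cells = 2912  → 11.8398
row 3: Σ corner-gray over 6 cells = 3194  → 12.9864
row 4: Σ corner-gray over 6 cells = 3220  → 13.0921
Σ rows: total corner-gray = 13958  → 56.7516 mm³

56.752


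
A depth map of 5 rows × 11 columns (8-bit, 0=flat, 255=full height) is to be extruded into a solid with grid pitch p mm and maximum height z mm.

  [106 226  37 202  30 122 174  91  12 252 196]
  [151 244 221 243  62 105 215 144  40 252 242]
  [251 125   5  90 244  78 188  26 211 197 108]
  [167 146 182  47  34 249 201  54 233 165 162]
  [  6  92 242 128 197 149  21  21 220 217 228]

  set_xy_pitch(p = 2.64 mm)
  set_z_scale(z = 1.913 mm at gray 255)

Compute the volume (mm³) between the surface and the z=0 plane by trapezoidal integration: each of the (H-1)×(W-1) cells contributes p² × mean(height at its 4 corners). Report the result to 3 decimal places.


308.067

height_mm = gray/255 × 1.913; cell vol = 2.64² × mean(4 corners)
unit = 2.64² × 1.913 / (4×255) = 0.0130714 mm³ per gray-sum
row 0: Σ corner-gray over 10 cells = 6039  → 78.9383
row 1: Σ corner-gray over 10 cells = 6132  → 80.1539
row 2: Σ corner-gray over 10 cells = 5638  → 73.6966
row 3: Σ corner-gray over 10 cells = 5759  → 75.2783
Σ rows: total corner-gray = 23568  → 308.0671 mm³


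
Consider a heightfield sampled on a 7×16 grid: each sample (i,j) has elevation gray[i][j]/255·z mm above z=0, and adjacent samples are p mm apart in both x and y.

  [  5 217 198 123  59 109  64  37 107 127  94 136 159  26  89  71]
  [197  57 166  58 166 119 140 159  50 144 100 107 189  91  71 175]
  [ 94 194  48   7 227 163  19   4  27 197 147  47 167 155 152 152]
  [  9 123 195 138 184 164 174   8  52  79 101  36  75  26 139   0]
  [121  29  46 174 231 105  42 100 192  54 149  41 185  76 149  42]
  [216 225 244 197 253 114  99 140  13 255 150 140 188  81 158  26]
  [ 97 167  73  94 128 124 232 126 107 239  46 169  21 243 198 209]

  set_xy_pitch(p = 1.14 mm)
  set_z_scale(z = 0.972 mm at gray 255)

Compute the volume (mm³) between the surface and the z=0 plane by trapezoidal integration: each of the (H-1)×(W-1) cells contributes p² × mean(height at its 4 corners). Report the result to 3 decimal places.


53.810

height_mm = gray/255 × 0.972; cell vol = 1.14² × mean(4 corners)
unit = 1.14² × 0.972 / (4×255) = 0.00123844 mm³ per gray-sum
row 0: Σ corner-gray over 15 cells = 6772  → 8.3867
row 1: Σ corner-gray over 15 cells = 6960  → 8.6196
row 2: Σ corner-gray over 15 cells = 6351  → 7.8653
row 3: Σ corner-gray over 15 cells = 6306  → 7.8096
row 4: Σ corner-gray over 15 cells = 8065  → 9.9880
row 5: Σ corner-gray over 15 cells = 8996  → 11.1410
Σ rows: total corner-gray = 43450  → 53.8103 mm³


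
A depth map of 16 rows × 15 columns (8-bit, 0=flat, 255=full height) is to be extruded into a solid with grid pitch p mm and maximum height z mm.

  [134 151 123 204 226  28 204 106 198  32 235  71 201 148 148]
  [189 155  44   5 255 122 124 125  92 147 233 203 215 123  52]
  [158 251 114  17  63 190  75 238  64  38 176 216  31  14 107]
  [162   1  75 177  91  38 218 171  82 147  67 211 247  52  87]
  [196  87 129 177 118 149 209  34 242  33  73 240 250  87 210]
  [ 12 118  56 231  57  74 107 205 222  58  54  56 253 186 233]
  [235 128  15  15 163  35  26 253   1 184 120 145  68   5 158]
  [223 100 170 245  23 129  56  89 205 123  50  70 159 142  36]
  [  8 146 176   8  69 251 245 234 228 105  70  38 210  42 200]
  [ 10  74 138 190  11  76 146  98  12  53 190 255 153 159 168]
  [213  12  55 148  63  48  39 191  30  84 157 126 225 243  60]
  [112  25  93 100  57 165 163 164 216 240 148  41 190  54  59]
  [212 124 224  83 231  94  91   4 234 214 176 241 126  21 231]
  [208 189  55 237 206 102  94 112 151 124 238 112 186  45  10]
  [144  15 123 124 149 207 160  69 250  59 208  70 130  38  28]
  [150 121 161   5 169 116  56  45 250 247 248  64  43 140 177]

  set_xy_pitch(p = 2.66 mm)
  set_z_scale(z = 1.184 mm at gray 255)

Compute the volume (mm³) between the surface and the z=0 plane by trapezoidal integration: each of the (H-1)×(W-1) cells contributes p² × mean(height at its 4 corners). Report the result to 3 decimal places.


877.495

height_mm = gray/255 × 1.184; cell vol = 2.66² × mean(4 corners)
unit = 2.66² × 1.184 / (4×255) = 0.00821325 mm³ per gray-sum
row 0: Σ corner-gray over 14 cells = 8063  → 66.2234
row 1: Σ corner-gray over 14 cells = 7166  → 58.8561
row 2: Σ corner-gray over 14 cells = 6642  → 54.5524
row 3: Σ corner-gray over 14 cells = 7465  → 61.3119
row 4: Σ corner-gray over 14 cells = 7661  → 62.9217
row 5: Σ corner-gray over 14 cells = 6308  → 51.8092
row 6: Σ corner-gray over 14 cells = 6090  → 50.0187
row 7: Σ corner-gray over 14 cells = 7233  → 59.4064
row 8: Σ corner-gray over 14 cells = 7140  → 58.6426
row 9: Σ corner-gray over 14 cells = 6403  → 52.5894
row 10: Σ corner-gray over 14 cells = 6598  → 54.1910
row 11: Σ corner-gray over 14 cells = 7652  → 62.8478
row 12: Σ corner-gray over 14 cells = 8089  → 66.4369
row 13: Σ corner-gray over 14 cells = 7296  → 59.9238
row 14: Σ corner-gray over 14 cells = 7033  → 57.7638
Σ rows: total corner-gray = 106839  → 877.4949 mm³


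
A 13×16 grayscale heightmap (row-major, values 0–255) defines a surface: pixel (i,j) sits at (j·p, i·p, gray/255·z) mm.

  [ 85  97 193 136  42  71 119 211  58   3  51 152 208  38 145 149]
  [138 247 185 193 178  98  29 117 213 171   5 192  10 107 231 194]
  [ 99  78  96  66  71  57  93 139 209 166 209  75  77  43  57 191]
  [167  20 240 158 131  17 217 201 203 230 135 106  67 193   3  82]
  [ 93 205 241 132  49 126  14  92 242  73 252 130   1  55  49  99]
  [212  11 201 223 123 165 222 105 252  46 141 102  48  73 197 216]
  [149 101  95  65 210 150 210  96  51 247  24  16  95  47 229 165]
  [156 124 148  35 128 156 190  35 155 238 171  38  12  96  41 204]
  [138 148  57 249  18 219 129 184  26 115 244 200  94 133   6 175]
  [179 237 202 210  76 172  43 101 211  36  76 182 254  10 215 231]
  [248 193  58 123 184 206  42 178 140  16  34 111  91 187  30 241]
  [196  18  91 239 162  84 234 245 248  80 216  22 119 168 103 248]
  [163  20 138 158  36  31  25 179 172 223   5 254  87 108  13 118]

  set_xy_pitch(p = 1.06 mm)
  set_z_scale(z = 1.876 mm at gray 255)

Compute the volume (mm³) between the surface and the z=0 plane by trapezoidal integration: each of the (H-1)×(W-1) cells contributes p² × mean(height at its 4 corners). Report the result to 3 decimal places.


190.955

height_mm = gray/255 × 1.876; cell vol = 1.06² × mean(4 corners)
unit = 1.06² × 1.876 / (4×255) = 0.00206654 mm³ per gray-sum
row 0: Σ corner-gray over 15 cells = 7566  → 15.6355
row 1: Σ corner-gray over 15 cells = 7446  → 15.3875
row 2: Σ corner-gray over 15 cells = 7253  → 14.9886
row 3: Σ corner-gray over 15 cells = 7605  → 15.7161
row 4: Σ corner-gray over 15 cells = 7760  → 16.0364
row 5: Σ corner-gray over 15 cells = 7832  → 16.1852
row 6: Σ corner-gray over 15 cells = 7080  → 14.6311
row 7: Σ corner-gray over 15 cells = 7451  → 15.3978
row 8: Σ corner-gray over 15 cells = 8417  → 17.3941
row 9: Σ corner-gray over 15 cells = 8135  → 16.8113
row 10: Σ corner-gray over 15 cells = 8177  → 16.8981
row 11: Σ corner-gray over 15 cells = 7681  → 15.8731
Σ rows: total corner-gray = 92403  → 190.9547 mm³


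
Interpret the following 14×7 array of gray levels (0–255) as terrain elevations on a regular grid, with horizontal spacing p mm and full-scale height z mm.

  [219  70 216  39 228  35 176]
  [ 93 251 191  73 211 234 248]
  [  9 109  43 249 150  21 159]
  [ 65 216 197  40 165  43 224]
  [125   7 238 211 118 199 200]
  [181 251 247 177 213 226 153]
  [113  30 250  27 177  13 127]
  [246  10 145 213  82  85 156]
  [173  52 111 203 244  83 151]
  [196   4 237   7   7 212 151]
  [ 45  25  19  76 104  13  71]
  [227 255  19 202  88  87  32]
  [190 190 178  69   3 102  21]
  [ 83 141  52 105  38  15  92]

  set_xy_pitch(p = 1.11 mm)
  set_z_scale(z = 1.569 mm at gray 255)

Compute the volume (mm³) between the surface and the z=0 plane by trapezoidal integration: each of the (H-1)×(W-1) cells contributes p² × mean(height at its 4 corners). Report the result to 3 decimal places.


height_mm = gray/255 × 1.569; cell vol = 1.11² × mean(4 corners)
unit = 1.11² × 1.569 / (4×255) = 0.00189526 mm³ per gray-sum
row 0: Σ corner-gray over 6 cells = 3832  → 7.2626
row 1: Σ corner-gray over 6 cells = 3573  → 6.7718
row 2: Σ corner-gray over 6 cells = 2923  → 5.5398
row 3: Σ corner-gray over 6 cells = 3482  → 6.5993
row 4: Σ corner-gray over 6 cells = 4433  → 8.4017
row 5: Σ corner-gray over 6 cells = 3796  → 7.1944
row 6: Σ corner-gray over 6 cells = 2706  → 5.1286
row 7: Σ corner-gray over 6 cells = 3182  → 6.0307
row 8: Σ corner-gray over 6 cells = 2991  → 5.6687
row 9: Σ corner-gray over 6 cells = 1871  → 3.5460
row 10: Σ corner-gray over 6 cells = 2151  → 4.0767
row 11: Σ corner-gray over 6 cells = 2856  → 5.4129
row 12: Σ corner-gray over 6 cells = 2172  → 4.1165
Σ rows: total corner-gray = 39968  → 75.7497 mm³

75.750


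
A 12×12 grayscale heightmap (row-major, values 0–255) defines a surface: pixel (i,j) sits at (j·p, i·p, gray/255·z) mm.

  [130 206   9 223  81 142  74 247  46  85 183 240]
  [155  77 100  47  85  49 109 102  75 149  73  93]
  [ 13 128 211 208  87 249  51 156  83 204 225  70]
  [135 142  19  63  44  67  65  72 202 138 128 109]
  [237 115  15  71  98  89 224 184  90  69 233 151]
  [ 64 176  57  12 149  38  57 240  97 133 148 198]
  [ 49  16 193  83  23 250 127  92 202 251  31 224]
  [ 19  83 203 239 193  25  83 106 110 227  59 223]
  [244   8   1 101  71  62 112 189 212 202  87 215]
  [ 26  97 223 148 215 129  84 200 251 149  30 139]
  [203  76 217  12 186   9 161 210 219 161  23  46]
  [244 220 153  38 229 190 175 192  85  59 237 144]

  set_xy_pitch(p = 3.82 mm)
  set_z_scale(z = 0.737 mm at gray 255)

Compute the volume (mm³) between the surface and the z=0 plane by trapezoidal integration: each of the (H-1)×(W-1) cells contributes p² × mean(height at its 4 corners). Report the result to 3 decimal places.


height_mm = gray/255 × 0.737; cell vol = 3.82² × mean(4 corners)
unit = 3.82² × 0.737 / (4×255) = 0.0105437 mm³ per gray-sum
row 0: Σ corner-gray over 11 cells = 4942  → 52.1071
row 1: Σ corner-gray over 11 cells = 5267  → 55.5338
row 2: Σ corner-gray over 11 cells = 5411  → 57.0521
row 3: Σ corner-gray over 11 cells = 4888  → 51.5377
row 4: Σ corner-gray over 11 cells = 5240  → 55.2491
row 5: Σ corner-gray over 11 cells = 5285  → 55.7236
row 6: Σ corner-gray over 11 cells = 5707  → 60.1730
row 7: Σ corner-gray over 11 cells = 5447  → 57.4317
row 8: Σ corner-gray over 11 cells = 5766  → 60.7951
row 9: Σ corner-gray over 11 cells = 6014  → 63.4100
row 10: Σ corner-gray over 11 cells = 6341  → 66.8578
Σ rows: total corner-gray = 60308  → 635.8709 mm³

635.871


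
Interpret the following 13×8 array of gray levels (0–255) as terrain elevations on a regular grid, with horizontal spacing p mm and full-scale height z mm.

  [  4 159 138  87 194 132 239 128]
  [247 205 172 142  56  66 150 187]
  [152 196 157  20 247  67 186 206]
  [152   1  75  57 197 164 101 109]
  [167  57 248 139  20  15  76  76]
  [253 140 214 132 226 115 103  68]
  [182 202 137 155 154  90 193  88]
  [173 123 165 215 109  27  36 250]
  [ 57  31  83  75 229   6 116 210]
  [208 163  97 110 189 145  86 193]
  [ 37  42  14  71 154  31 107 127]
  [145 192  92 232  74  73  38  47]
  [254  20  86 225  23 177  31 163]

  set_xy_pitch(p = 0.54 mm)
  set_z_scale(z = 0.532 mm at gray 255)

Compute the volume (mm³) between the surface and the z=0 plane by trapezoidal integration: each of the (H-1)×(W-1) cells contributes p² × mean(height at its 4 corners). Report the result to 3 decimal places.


6.302

height_mm = gray/255 × 0.532; cell vol = 0.54² × mean(4 corners)
unit = 0.54² × 0.532 / (4×255) = 0.000152089 mm³ per gray-sum
row 0: Σ corner-gray over 7 cells = 4046  → 0.6154
row 1: Σ corner-gray over 7 cells = 4120  → 0.6266
row 2: Σ corner-gray over 7 cells = 3555  → 0.5407
row 3: Σ corner-gray over 7 cells = 2804  → 0.4265
row 4: Σ corner-gray over 7 cells = 3534  → 0.5375
row 5: Σ corner-gray over 7 cells = 4313  → 0.6560
row 6: Σ corner-gray over 7 cells = 3905  → 0.5939
row 7: Σ corner-gray over 7 cells = 3120  → 0.4745
row 8: Σ corner-gray over 7 cells = 3328  → 0.5062
row 9: Σ corner-gray over 7 cells = 2983  → 0.4537
row 10: Σ corner-gray over 7 cells = 2596  → 0.3948
row 11: Σ corner-gray over 7 cells = 3135  → 0.4768
Σ rows: total corner-gray = 41439  → 6.3024 mm³


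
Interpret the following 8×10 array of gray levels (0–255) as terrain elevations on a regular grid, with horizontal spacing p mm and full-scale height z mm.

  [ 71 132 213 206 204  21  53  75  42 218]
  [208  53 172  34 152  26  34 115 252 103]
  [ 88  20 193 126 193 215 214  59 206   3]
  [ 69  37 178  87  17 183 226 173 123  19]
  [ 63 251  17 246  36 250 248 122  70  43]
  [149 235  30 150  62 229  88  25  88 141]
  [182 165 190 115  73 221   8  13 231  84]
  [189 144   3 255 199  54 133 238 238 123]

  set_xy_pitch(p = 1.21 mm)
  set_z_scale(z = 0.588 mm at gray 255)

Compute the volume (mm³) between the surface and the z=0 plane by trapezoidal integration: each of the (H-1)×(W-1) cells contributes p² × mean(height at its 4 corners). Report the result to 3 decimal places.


height_mm = gray/255 × 0.588; cell vol = 1.21² × mean(4 corners)
unit = 1.21² × 0.588 / (4×255) = 0.000844011 mm³ per gray-sum
row 0: Σ corner-gray over 9 cells = 4168  → 3.5178
row 1: Σ corner-gray over 9 cells = 4530  → 3.8234
row 2: Σ corner-gray over 9 cells = 4679  → 3.9491
row 3: Σ corner-gray over 9 cells = 4722  → 3.9854
row 4: Σ corner-gray over 9 cells = 4690  → 3.9584
row 5: Σ corner-gray over 9 cells = 4402  → 3.7153
row 6: Σ corner-gray over 9 cells = 5138  → 4.3365
Σ rows: total corner-gray = 32329  → 27.2860 mm³

27.286


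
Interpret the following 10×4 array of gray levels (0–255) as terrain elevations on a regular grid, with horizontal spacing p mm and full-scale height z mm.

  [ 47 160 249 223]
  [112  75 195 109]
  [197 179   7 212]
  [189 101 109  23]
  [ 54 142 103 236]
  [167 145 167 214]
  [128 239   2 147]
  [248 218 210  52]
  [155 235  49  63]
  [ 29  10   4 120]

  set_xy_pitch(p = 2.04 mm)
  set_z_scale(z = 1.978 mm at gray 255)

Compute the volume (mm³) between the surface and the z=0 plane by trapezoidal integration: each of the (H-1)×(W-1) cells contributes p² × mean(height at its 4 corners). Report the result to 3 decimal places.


height_mm = gray/255 × 1.978; cell vol = 2.04² × mean(4 corners)
unit = 2.04² × 1.978 / (4×255) = 0.00807024 mm³ per gray-sum
row 0: Σ corner-gray over 3 cells = 1849  → 14.9219
row 1: Σ corner-gray over 3 cells = 1542  → 12.4443
row 2: Σ corner-gray over 3 cells = 1413  → 11.4032
row 3: Σ corner-gray over 3 cells = 1412  → 11.3952
row 4: Σ corner-gray over 3 cells = 1785  → 14.4054
row 5: Σ corner-gray over 3 cells = 1762  → 14.2198
row 6: Σ corner-gray over 3 cells = 1913  → 15.4384
row 7: Σ corner-gray over 3 cells = 1942  → 15.6724
row 8: Σ corner-gray over 3 cells = 963  → 7.7716
Σ rows: total corner-gray = 14581  → 117.6722 mm³

117.672


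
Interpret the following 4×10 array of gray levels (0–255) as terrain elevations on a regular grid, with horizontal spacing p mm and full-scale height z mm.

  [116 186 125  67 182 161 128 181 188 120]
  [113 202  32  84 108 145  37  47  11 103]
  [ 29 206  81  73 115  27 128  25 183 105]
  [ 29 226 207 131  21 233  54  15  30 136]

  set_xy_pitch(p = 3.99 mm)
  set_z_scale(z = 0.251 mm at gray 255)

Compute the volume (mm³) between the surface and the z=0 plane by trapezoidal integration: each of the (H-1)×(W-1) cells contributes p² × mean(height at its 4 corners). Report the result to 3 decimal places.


44.610

height_mm = gray/255 × 0.251; cell vol = 3.99² × mean(4 corners)
unit = 3.99² × 0.251 / (4×255) = 0.00391759 mm³ per gray-sum
row 0: Σ corner-gray over 9 cells = 4220  → 16.5322
row 1: Σ corner-gray over 9 cells = 3358  → 13.1553
row 2: Σ corner-gray over 9 cells = 3809  → 14.9221
Σ rows: total corner-gray = 11387  → 44.6096 mm³


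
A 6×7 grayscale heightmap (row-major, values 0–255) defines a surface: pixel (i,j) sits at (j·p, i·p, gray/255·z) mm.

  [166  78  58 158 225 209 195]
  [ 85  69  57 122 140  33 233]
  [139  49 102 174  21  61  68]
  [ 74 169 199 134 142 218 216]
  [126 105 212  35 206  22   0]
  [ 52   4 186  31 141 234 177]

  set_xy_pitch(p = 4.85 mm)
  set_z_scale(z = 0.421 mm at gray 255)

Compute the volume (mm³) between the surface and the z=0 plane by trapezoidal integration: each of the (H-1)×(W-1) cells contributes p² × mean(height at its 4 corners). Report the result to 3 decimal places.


height_mm = gray/255 × 0.421; cell vol = 4.85² × mean(4 corners)
unit = 4.85² × 0.421 / (4×255) = 0.0097088 mm³ per gray-sum
row 0: Σ corner-gray over 6 cells = 2977  → 28.9031
row 1: Σ corner-gray over 6 cells = 2181  → 21.1749
row 2: Σ corner-gray over 6 cells = 3035  → 29.4662
row 3: Σ corner-gray over 6 cells = 3300  → 32.0390
row 4: Σ corner-gray over 6 cells = 2707  → 26.2817
Σ rows: total corner-gray = 14200  → 137.8649 mm³

137.865


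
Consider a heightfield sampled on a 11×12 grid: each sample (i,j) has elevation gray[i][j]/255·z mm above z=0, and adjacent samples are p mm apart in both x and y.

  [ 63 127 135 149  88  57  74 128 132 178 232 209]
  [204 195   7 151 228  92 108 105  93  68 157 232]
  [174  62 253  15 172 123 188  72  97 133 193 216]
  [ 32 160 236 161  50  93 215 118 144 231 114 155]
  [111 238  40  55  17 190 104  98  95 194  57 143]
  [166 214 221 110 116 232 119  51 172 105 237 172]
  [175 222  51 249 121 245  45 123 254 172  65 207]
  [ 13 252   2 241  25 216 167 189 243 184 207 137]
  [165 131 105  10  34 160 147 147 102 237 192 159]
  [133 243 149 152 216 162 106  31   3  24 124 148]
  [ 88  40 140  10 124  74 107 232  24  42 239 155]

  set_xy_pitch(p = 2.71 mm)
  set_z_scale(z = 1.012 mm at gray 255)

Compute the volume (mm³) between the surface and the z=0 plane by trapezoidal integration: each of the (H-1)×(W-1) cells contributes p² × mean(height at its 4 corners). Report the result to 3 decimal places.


440.476

height_mm = gray/255 × 1.012; cell vol = 2.71² × mean(4 corners)
unit = 2.71² × 1.012 / (4×255) = 0.0072865 mm³ per gray-sum
row 0: Σ corner-gray over 11 cells = 5716  → 41.6496
row 1: Σ corner-gray over 11 cells = 5850  → 42.6260
row 2: Σ corner-gray over 11 cells = 6237  → 45.4459
row 3: Σ corner-gray over 11 cells = 5661  → 41.2489
row 4: Σ corner-gray over 11 cells = 5922  → 43.1506
row 5: Σ corner-gray over 11 cells = 6968  → 50.7723
row 6: Σ corner-gray over 11 cells = 7078  → 51.5738
row 7: Σ corner-gray over 11 cells = 6456  → 47.0416
row 8: Σ corner-gray over 11 cells = 5555  → 40.4765
row 9: Σ corner-gray over 11 cells = 5008  → 36.4908
Σ rows: total corner-gray = 60451  → 440.4762 mm³


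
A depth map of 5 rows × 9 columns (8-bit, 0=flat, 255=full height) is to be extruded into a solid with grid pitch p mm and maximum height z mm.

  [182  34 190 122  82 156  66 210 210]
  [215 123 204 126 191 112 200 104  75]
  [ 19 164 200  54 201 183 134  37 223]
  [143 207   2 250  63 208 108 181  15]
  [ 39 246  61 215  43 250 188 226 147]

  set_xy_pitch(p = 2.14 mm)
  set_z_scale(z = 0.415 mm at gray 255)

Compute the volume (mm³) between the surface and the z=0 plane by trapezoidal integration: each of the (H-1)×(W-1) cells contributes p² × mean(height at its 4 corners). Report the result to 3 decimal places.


height_mm = gray/255 × 0.415; cell vol = 2.14² × mean(4 corners)
unit = 2.14² × 0.415 / (4×255) = 0.00186327 mm³ per gray-sum
row 0: Σ corner-gray over 8 cells = 4522  → 8.4257
row 1: Σ corner-gray over 8 cells = 4598  → 8.5673
row 2: Σ corner-gray over 8 cells = 4384  → 8.1686
row 3: Σ corner-gray over 8 cells = 4840  → 9.0182
Σ rows: total corner-gray = 18344  → 34.1798 mm³

34.180


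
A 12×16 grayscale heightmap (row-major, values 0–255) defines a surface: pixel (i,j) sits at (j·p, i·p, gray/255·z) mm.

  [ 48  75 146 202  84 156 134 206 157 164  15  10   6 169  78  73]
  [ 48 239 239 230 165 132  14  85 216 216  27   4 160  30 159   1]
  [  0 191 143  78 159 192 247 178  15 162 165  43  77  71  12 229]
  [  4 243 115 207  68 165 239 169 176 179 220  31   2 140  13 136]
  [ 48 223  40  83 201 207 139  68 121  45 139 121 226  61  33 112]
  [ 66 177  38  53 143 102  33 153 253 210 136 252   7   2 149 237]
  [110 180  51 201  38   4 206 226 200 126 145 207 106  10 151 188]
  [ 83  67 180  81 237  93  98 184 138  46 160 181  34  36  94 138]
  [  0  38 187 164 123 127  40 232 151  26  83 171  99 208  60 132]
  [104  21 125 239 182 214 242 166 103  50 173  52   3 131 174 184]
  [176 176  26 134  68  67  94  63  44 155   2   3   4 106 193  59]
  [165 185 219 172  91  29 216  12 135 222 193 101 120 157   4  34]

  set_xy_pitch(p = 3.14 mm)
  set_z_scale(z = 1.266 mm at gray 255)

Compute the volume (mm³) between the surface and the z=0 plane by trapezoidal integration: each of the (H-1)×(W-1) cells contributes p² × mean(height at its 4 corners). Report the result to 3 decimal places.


982.255

height_mm = gray/255 × 1.266; cell vol = 3.14² × mean(4 corners)
unit = 3.14² × 1.266 / (4×255) = 0.0122375 mm³ per gray-sum
row 0: Σ corner-gray over 15 cells = 7206  → 88.1835
row 1: Σ corner-gray over 15 cells = 7576  → 92.7113
row 2: Σ corner-gray over 15 cells = 7769  → 95.0732
row 3: Σ corner-gray over 15 cells = 7648  → 93.5924
row 4: Σ corner-gray over 15 cells = 7293  → 89.2481
row 5: Σ corner-gray over 15 cells = 7719  → 94.4613
row 6: Σ corner-gray over 15 cells = 7479  → 91.5243
row 7: Σ corner-gray over 15 cells = 7029  → 86.0174
row 8: Σ corner-gray over 15 cells = 7588  → 92.8582
row 9: Σ corner-gray over 15 cells = 6543  → 80.0700
row 10: Σ corner-gray over 15 cells = 6416  → 78.5158
Σ rows: total corner-gray = 80266  → 982.2555 mm³


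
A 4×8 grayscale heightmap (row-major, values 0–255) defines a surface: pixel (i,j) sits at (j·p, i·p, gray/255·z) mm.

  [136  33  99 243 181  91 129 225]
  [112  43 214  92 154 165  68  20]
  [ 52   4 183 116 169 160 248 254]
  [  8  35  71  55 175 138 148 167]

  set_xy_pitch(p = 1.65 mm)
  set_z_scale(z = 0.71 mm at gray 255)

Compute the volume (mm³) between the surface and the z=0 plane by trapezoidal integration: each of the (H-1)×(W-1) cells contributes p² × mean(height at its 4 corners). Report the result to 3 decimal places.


height_mm = gray/255 × 0.71; cell vol = 1.65² × mean(4 corners)
unit = 1.65² × 0.71 / (4×255) = 0.00189507 mm³ per gray-sum
row 0: Σ corner-gray over 7 cells = 3517  → 6.6650
row 1: Σ corner-gray over 7 cells = 3670  → 6.9549
row 2: Σ corner-gray over 7 cells = 3485  → 6.6043
Σ rows: total corner-gray = 10672  → 20.2242 mm³

20.224


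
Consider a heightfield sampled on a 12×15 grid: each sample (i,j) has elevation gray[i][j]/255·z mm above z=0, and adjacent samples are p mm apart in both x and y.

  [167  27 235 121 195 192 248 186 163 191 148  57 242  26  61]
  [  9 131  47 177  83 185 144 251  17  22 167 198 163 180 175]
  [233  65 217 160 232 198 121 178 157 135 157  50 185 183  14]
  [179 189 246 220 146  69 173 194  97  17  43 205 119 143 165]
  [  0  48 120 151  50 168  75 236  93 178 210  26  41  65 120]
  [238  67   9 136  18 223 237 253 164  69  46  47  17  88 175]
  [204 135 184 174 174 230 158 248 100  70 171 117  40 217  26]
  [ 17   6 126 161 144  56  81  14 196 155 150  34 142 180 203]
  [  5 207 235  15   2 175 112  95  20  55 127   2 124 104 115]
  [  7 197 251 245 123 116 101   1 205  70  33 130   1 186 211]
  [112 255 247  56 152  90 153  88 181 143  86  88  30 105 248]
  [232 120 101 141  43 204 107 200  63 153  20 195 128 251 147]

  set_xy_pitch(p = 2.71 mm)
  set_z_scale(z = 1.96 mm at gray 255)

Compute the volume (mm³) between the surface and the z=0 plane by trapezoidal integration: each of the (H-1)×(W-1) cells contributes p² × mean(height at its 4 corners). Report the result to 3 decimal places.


1119.167

height_mm = gray/255 × 1.96; cell vol = 2.71² × mean(4 corners)
unit = 2.71² × 1.96 / (4×255) = 0.0141122 mm³ per gray-sum
row 0: Σ corner-gray over 14 cells = 8004  → 112.9540
row 1: Σ corner-gray over 14 cells = 8037  → 113.4197
row 2: Σ corner-gray over 14 cells = 8389  → 118.3872
row 3: Σ corner-gray over 14 cells = 7108  → 100.3095
row 4: Σ corner-gray over 14 cells = 6203  → 87.5379
row 5: Σ corner-gray over 14 cells = 7427  → 104.8113
row 6: Σ corner-gray over 14 cells = 7376  → 104.0915
row 7: Σ corner-gray over 14 cells = 5776  → 81.5120
row 8: Σ corner-gray over 14 cells = 6202  → 87.5238
row 9: Σ corner-gray over 14 cells = 7244  → 102.2287
row 10: Σ corner-gray over 14 cells = 7539  → 106.3918
Σ rows: total corner-gray = 79305  → 1119.1674 mm³


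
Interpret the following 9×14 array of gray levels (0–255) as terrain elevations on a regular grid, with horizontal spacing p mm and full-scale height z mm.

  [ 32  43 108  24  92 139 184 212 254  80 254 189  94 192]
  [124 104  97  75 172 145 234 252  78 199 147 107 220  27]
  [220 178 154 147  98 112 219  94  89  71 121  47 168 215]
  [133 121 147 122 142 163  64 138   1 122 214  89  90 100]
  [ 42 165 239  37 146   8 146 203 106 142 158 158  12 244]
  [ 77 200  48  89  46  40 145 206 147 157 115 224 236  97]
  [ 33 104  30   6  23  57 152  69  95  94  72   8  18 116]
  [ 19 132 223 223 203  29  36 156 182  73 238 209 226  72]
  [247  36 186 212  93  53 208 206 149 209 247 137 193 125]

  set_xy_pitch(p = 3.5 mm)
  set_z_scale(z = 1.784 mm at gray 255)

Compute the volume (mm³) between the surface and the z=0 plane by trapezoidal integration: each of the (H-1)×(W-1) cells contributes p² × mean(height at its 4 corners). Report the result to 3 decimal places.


1138.251

height_mm = gray/255 × 1.784; cell vol = 3.5² × mean(4 corners)
unit = 3.5² × 1.784 / (4×255) = 0.0214255 mm³ per gray-sum
row 0: Σ corner-gray over 13 cells = 7381  → 158.1415
row 1: Σ corner-gray over 13 cells = 7242  → 155.1634
row 2: Σ corner-gray over 13 cells = 6490  → 139.0514
row 3: Σ corner-gray over 13 cells = 6385  → 136.8018
row 4: Σ corner-gray over 13 cells = 6806  → 145.8219
row 5: Σ corner-gray over 13 cells = 5085  → 108.9486
row 6: Σ corner-gray over 13 cells = 5556  → 119.0400
row 7: Σ corner-gray over 13 cells = 8181  → 175.2819
Σ rows: total corner-gray = 53126  → 1138.2506 mm³


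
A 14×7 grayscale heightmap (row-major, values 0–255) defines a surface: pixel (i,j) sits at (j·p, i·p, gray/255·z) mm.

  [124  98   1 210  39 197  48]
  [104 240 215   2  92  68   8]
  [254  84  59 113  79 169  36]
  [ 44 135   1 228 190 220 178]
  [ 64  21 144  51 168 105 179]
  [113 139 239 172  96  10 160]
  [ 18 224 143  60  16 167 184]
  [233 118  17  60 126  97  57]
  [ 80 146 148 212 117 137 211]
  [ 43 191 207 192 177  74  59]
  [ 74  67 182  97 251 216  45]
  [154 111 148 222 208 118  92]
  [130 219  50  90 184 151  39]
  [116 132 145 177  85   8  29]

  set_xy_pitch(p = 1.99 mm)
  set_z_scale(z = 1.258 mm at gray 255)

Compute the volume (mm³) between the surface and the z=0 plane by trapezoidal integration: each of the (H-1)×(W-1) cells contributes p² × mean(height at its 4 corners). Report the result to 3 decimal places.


height_mm = gray/255 × 1.258; cell vol = 1.99² × mean(4 corners)
unit = 1.99² × 1.258 / (4×255) = 0.00488412 mm³ per gray-sum
row 0: Σ corner-gray over 6 cells = 2608  → 12.7378
row 1: Σ corner-gray over 6 cells = 2644  → 12.9136
row 2: Σ corner-gray over 6 cells = 3068  → 14.9845
row 3: Σ corner-gray over 6 cells = 2991  → 14.6084
row 4: Σ corner-gray over 6 cells = 2806  → 13.7049
row 5: Σ corner-gray over 6 cells = 3007  → 14.6866
row 6: Σ corner-gray over 6 cells = 2548  → 12.4447
row 7: Σ corner-gray over 6 cells = 2937  → 14.3447
row 8: Σ corner-gray over 6 cells = 3595  → 17.5584
row 9: Σ corner-gray over 6 cells = 3529  → 17.2361
row 10: Σ corner-gray over 6 cells = 3605  → 17.6073
row 11: Σ corner-gray over 6 cells = 3417  → 16.6890
row 12: Σ corner-gray over 6 cells = 2796  → 13.6560
Σ rows: total corner-gray = 39551  → 193.1720 mm³

193.172


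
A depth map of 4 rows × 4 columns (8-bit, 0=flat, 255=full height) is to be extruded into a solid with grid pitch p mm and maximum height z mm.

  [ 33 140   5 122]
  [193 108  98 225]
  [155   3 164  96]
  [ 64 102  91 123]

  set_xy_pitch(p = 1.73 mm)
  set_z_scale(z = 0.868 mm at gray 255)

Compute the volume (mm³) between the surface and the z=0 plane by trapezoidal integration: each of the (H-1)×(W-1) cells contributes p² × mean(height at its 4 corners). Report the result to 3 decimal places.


9.800

height_mm = gray/255 × 0.868; cell vol = 1.73² × mean(4 corners)
unit = 1.73² × 0.868 / (4×255) = 0.0025469 mm³ per gray-sum
row 0: Σ corner-gray over 3 cells = 1275  → 3.2473
row 1: Σ corner-gray over 3 cells = 1415  → 3.6039
row 2: Σ corner-gray over 3 cells = 1158  → 2.9493
Σ rows: total corner-gray = 3848  → 9.8005 mm³


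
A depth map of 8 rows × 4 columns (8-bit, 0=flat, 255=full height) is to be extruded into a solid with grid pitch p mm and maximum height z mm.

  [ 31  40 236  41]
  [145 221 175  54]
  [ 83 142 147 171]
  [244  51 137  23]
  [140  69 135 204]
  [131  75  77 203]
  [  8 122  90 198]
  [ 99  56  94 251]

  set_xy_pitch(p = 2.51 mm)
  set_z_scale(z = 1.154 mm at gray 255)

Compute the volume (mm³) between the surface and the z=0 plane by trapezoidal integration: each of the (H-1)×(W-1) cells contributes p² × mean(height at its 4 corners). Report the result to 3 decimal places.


73.031

height_mm = gray/255 × 1.154; cell vol = 2.51² × mean(4 corners)
unit = 2.51² × 1.154 / (4×255) = 0.00712776 mm³ per gray-sum
row 0: Σ corner-gray over 3 cells = 1615  → 11.5113
row 1: Σ corner-gray over 3 cells = 1823  → 12.9939
row 2: Σ corner-gray over 3 cells = 1475  → 10.5134
row 3: Σ corner-gray over 3 cells = 1395  → 9.9432
row 4: Σ corner-gray over 3 cells = 1390  → 9.9076
row 5: Σ corner-gray over 3 cells = 1268  → 9.0380
row 6: Σ corner-gray over 3 cells = 1280  → 9.1235
Σ rows: total corner-gray = 10246  → 73.0310 mm³


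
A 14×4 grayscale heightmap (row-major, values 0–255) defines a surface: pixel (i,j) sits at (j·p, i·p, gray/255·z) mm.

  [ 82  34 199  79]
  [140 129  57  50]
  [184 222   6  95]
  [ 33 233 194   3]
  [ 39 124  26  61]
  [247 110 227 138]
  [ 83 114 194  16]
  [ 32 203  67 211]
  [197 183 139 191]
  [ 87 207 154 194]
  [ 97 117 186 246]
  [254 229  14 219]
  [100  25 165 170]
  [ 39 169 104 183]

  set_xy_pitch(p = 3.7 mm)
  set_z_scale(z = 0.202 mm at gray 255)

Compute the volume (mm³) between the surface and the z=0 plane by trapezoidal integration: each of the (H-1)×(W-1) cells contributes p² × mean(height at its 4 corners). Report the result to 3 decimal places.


height_mm = gray/255 × 0.202; cell vol = 3.7² × mean(4 corners)
unit = 3.7² × 0.202 / (4×255) = 0.00271116 mm³ per gray-sum
row 0: Σ corner-gray over 3 cells = 1189  → 3.2236
row 1: Σ corner-gray over 3 cells = 1297  → 3.5164
row 2: Σ corner-gray over 3 cells = 1625  → 4.4056
row 3: Σ corner-gray over 3 cells = 1290  → 3.4974
row 4: Σ corner-gray over 3 cells = 1459  → 3.9556
row 5: Σ corner-gray over 3 cells = 1774  → 4.8096
row 6: Σ corner-gray over 3 cells = 1498  → 4.0613
row 7: Σ corner-gray over 3 cells = 1815  → 4.9207
row 8: Σ corner-gray over 3 cells = 2035  → 5.5172
row 9: Σ corner-gray over 3 cells = 1952  → 5.2922
row 10: Σ corner-gray over 3 cells = 1908  → 5.1729
row 11: Σ corner-gray over 3 cells = 1609  → 4.3623
row 12: Σ corner-gray over 3 cells = 1418  → 3.8444
Σ rows: total corner-gray = 20869  → 56.5791 mm³

56.579


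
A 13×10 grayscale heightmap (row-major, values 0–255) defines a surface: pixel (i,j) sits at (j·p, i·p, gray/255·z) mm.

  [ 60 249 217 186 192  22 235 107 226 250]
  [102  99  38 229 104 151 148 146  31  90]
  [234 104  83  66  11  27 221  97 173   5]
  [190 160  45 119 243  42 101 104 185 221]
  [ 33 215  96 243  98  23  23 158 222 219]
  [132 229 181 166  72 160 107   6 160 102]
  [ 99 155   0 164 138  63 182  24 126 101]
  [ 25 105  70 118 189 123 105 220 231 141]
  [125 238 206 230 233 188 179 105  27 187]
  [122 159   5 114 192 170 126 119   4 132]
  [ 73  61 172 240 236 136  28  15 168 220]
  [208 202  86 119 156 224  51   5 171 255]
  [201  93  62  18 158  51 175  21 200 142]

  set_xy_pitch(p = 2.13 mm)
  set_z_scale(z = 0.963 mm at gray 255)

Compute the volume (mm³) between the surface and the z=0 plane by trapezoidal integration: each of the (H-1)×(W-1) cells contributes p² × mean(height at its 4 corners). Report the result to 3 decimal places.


240.575

height_mm = gray/255 × 0.963; cell vol = 2.13² × mean(4 corners)
unit = 2.13² × 0.963 / (4×255) = 0.00428337 mm³ per gray-sum
row 0: Σ corner-gray over 9 cells = 5262  → 22.5391
row 1: Σ corner-gray over 9 cells = 3887  → 16.6494
row 2: Σ corner-gray over 9 cells = 4212  → 18.0415
row 3: Σ corner-gray over 9 cells = 4817  → 20.6330
row 4: Σ corner-gray over 9 cells = 4804  → 20.5773
row 5: Σ corner-gray over 9 cells = 4300  → 18.4185
row 6: Σ corner-gray over 9 cells = 4392  → 18.8125
row 7: Σ corner-gray over 9 cells = 5612  → 24.0383
row 8: Σ corner-gray over 9 cells = 5156  → 22.0850
row 9: Σ corner-gray over 9 cells = 4437  → 19.0053
row 10: Σ corner-gray over 9 cells = 4896  → 20.9714
row 11: Σ corner-gray over 9 cells = 4390  → 18.8040
Σ rows: total corner-gray = 56165  → 240.5753 mm³


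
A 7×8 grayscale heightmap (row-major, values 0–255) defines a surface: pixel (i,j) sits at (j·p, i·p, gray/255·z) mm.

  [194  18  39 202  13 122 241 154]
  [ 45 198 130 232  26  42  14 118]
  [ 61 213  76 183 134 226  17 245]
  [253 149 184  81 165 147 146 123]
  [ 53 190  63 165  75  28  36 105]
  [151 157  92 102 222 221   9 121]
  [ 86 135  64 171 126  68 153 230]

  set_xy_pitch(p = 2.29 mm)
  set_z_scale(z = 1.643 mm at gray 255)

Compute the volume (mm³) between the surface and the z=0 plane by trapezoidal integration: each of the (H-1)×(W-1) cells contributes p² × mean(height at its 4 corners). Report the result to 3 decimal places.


height_mm = gray/255 × 1.643; cell vol = 2.29² × mean(4 corners)
unit = 2.29² × 1.643 / (4×255) = 0.00844711 mm³ per gray-sum
row 0: Σ corner-gray over 7 cells = 3065  → 25.8904
row 1: Σ corner-gray over 7 cells = 3451  → 29.1510
row 2: Σ corner-gray over 7 cells = 4124  → 34.8359
row 3: Σ corner-gray over 7 cells = 3392  → 28.6526
row 4: Σ corner-gray over 7 cells = 3150  → 26.6084
row 5: Σ corner-gray over 7 cells = 3628  → 30.6461
Σ rows: total corner-gray = 20810  → 175.7844 mm³

175.784


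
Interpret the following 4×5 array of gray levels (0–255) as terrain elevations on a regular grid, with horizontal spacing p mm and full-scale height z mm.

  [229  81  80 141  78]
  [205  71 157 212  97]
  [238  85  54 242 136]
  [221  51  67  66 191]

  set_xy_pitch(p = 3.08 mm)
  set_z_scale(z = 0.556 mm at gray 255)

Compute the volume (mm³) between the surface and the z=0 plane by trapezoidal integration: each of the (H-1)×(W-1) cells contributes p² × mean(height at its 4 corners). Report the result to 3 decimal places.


32.717

height_mm = gray/255 × 0.556; cell vol = 3.08² × mean(4 corners)
unit = 3.08² × 0.556 / (4×255) = 0.00517102 mm³ per gray-sum
row 0: Σ corner-gray over 4 cells = 2093  → 10.8229
row 1: Σ corner-gray over 4 cells = 2318  → 11.9864
row 2: Σ corner-gray over 4 cells = 1916  → 9.9077
Σ rows: total corner-gray = 6327  → 32.7170 mm³


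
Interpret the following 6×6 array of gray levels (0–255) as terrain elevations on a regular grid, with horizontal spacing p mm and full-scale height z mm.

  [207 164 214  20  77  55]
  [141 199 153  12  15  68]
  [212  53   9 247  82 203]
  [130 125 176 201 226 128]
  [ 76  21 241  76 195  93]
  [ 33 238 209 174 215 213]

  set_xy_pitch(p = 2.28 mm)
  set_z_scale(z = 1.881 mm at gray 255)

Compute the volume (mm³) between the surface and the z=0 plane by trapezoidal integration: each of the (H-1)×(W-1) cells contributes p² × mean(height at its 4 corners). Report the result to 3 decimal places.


height_mm = gray/255 × 1.881; cell vol = 2.28² × mean(4 corners)
unit = 2.28² × 1.881 / (4×255) = 0.00958646 mm³ per gray-sum
row 0: Σ corner-gray over 5 cells = 2179  → 20.8889
row 1: Σ corner-gray over 5 cells = 2164  → 20.7451
row 2: Σ corner-gray over 5 cells = 2911  → 27.9062
row 3: Σ corner-gray over 5 cells = 2949  → 28.2705
row 4: Σ corner-gray over 5 cells = 3153  → 30.2261
Σ rows: total corner-gray = 13356  → 128.0368 mm³

128.037
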